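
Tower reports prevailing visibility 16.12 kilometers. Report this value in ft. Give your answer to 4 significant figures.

52890 ft

1 km = 3280.84 ft, so 16.12 × 3280.84 = 52890 ft.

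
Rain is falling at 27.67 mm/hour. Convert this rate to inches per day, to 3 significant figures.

27.67 mm/hour × 0.0393701 in/mm × 24 hour/day = 26.1 in/day.

26.1 in/day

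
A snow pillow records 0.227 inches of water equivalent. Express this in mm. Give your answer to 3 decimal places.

5.766 mm

1 in = 25.4 mm, so 0.227 × 25.4 = 5.766 mm.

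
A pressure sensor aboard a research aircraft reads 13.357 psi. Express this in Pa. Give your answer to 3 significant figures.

92100 Pa

1 psi = 6894.76 Pa, so 13.357 × 6894.76 = 92100 Pa.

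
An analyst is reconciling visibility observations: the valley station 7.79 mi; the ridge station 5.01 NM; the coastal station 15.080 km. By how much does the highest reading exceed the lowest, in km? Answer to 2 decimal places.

the valley station: 7.79 SM = 12.5368 km.
the ridge station: 5.01 nmi = 9.2785 km.
Spread: 15.0800 − 9.2785 = 5.80 km.

5.80 km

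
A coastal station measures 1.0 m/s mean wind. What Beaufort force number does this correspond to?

Beaufort force 1

1.0 m/s lies in the Beaufort 1 band (light air, 0.3–1.5 m/s).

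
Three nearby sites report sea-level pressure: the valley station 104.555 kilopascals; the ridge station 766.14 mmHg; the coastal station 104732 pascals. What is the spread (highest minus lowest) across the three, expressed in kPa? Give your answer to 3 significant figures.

2.59 kPa

the ridge station: 766.14 mmHg = 102.1436 kPa.
the coastal station: 104732 Pa = 104.7320 kPa.
Spread: 104.7320 − 102.1436 = 2.59 kPa.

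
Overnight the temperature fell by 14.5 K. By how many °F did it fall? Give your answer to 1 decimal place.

Converting a difference, only the 9/5 scale factor applies: Δ°F = 14.5 × 1.8 = 26.1 °F.

26.1 °F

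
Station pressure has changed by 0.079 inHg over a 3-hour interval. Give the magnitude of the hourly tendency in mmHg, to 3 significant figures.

0.669 mmHg per hour

0.079 inHg / 3 h × 25.4 mmHg/inHg = 0.669 mmHg/h.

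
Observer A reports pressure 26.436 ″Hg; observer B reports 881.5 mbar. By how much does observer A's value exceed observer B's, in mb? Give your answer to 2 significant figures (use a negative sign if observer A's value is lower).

observer A: 26.436 inHg = 895.23 mb.
Difference: 895.23 − 881.50 = 14 mb.

14 mb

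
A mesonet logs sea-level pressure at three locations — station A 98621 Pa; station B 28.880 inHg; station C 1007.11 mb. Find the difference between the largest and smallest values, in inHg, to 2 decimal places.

station A: 98621 Pa = 29.1228 inHg.
station C: 1007.11 mb = 29.7399 inHg.
Spread: 29.7399 − 28.8800 = 0.86 inHg.

0.86 inHg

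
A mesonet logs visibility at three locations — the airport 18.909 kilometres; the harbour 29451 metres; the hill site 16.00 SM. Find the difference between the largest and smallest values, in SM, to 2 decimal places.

6.55 SM

the airport: 18.909 km = 11.7495 SM.
the harbour: 29451 m = 18.3000 SM.
Spread: 18.3000 − 11.7495 = 6.55 SM.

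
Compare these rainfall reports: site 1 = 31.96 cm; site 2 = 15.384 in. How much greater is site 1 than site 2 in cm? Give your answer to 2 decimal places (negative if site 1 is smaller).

site 2: 15.384 in = 39.0754 cm.
Difference: 31.9600 − 39.0754 = -7.12 cm.

-7.12 cm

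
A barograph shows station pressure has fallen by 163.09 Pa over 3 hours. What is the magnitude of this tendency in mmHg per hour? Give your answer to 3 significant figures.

0.408 mmHg per hour

163.09 Pa / 3 h × 0.00750062 mmHg/Pa = 0.408 mmHg/h.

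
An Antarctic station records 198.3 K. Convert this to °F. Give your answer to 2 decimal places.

First to °C: -74.85 °C.
Then to °F: -102.73 °F.

-102.73 °F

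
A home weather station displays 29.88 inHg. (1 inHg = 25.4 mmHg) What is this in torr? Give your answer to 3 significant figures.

759 mmHg

1 inHg = 25.4 mmHg, so 29.88 × 25.4 = 759 mmHg.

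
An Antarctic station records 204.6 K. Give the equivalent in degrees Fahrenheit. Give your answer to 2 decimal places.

-91.39 °F

First to °C: -68.55 °C.
Then to °F: -91.39 °F.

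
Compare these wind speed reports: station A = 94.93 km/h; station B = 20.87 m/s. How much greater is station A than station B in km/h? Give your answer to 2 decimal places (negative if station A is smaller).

19.80 km/h

station B: 20.87 m/s = 75.1320 km/h.
Difference: 94.9300 − 75.1320 = 19.80 km/h.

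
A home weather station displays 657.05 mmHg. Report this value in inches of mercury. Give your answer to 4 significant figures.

1 mmHg = 0.0393701 inHg, so 657.05 × 0.0393701 = 25.87 inHg.

25.87 inHg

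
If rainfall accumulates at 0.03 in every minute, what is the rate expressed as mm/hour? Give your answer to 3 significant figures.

45.7 mm/hour

0.03 in/minute × 25.4 mm/in × 60 minute/hour = 45.7 mm/hour.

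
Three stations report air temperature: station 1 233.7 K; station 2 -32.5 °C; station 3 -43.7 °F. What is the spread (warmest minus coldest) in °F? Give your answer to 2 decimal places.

station 1: 233.7 K = -39.450 °C.
station 3: -43.7 °F = -42.056 °C.
Spread: (-32.500) − (-42.056) = 9.556 °C = 17.20 °F.

17.20 °F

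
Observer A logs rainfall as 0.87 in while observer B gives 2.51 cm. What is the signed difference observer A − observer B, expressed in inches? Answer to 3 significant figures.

observer B: 2.51 cm = 0.98819 in.
Difference: 0.87000 − 0.98819 = -0.118 in.

-0.118 in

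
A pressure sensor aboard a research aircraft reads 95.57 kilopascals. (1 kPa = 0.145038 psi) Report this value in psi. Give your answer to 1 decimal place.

1 kPa = 0.145038 psi, so 95.57 × 0.145038 = 13.9 psi.

13.9 psi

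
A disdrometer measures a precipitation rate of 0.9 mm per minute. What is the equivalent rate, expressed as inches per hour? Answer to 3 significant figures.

0.9 mm/minute × 0.0393701 in/mm × 60 minute/hour = 2.13 in/hour.

2.13 in/hour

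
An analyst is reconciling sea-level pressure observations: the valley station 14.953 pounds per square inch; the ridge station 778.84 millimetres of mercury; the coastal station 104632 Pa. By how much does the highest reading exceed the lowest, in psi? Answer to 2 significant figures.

0.22 psi

the ridge station: 778.84 mmHg = 15.0603 psi.
the coastal station: 104632 Pa = 15.1756 psi.
Spread: 15.1756 − 14.9530 = 0.22 psi.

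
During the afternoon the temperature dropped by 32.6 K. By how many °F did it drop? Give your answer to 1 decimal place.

A change of 1 °C equals a change of 1.8 °F: Δ°F = 32.6 × 1.8 = 58.7 °F.

58.7 °F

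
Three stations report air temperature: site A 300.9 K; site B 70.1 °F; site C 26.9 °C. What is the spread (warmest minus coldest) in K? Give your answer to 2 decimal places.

site A: 300.9 K = 27.750 °C.
site B: 70.1 °F = 21.167 °C.
Spread: 27.750 − 21.167 = 6.583 °C.

6.58 K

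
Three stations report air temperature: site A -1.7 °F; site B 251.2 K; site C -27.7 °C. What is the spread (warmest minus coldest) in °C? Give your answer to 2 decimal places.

site A: -1.7 °F = -18.722 °C.
site B: 251.2 K = -21.950 °C.
Spread: (-18.722) − (-27.700) = 8.978 °C.

8.98 °C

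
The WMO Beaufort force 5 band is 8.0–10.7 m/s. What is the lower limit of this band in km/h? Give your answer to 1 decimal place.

8.0–10.7 m/s × 3.6 = 28.8–38.5 km/h.

28.8 km/h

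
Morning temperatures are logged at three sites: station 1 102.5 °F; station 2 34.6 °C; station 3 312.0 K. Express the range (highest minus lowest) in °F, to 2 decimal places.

station 1: 102.5 °F = 39.167 °C.
station 3: 312.0 K = 38.850 °C.
Spread: 39.167 − 34.600 = 4.567 °C = 8.22 °F.

8.22 °F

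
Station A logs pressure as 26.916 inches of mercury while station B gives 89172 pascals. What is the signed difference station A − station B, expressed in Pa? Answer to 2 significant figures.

2000 Pa

station A: 26.916 inHg = 91148.05 Pa.
Difference: 91148.05 − 89172.00 = 2000 Pa.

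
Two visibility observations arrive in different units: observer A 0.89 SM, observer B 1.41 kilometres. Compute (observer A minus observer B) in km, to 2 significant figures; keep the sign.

observer A: 0.89 SM = 1.43232 km.
Difference: 1.43232 − 1.41000 = 0.022 km.

0.022 km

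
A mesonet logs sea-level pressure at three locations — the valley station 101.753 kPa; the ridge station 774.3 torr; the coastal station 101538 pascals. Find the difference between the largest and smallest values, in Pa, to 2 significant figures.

the valley station: 101.753 kPa = 101753.00 Pa.
the ridge station: 774.3 mmHg = 103231.52 Pa.
Spread: 103231.52 − 101538.00 = 1700 Pa.

1700 Pa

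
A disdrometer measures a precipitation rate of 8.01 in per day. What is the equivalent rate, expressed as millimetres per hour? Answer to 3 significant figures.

8.48 mm/hour

8.01 in/day × 25.4 mm/in × 0.0416667 day/hour = 8.48 mm/hour.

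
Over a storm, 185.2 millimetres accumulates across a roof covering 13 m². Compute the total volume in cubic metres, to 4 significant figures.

2.408 cubic metres

1 mm over 1 m² is 1 L, so volume = 185.2 × 13 = 2407.6 L = 2.408 m³.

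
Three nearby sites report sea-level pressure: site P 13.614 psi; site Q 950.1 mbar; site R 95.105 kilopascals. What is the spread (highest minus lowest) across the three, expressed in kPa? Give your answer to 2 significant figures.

1.2 kPa

site P: 13.614 psi = 93.865 kPa.
site Q: 950.1 mb = 95.010 kPa.
Spread: 95.105 − 93.865 = 1.2 kPa.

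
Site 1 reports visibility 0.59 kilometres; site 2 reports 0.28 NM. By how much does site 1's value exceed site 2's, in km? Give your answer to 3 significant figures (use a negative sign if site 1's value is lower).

0.0714 km

site 2: 0.28 nmi = 0.518560 km.
Difference: 0.590000 − 0.518560 = 0.0714 km.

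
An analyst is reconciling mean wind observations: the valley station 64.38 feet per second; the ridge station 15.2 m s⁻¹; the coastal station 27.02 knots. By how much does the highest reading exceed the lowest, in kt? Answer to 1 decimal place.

the valley station: 64.38 ft/s = 38.144 kt.
the ridge station: 15.2 m/s = 29.546 kt.
Spread: 38.144 − 27.020 = 11.1 kt.

11.1 kt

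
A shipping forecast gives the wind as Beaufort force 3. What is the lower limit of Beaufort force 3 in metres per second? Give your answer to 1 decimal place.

3.4 m/s

Beaufort 3 (gentle breeze) spans 3.4–5.4 m/s.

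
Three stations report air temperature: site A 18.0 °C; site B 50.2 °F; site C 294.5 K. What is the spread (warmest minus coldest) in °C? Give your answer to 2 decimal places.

11.24 °C

site B: 50.2 °F = 10.111 °C.
site C: 294.5 K = 21.350 °C.
Spread: 21.350 − 10.111 = 11.239 °C.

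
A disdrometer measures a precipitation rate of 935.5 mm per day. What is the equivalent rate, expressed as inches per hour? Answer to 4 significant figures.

1.535 in/hour

935.5 mm/day × 0.0393701 in/mm × 0.0416667 day/hour = 1.535 in/hour.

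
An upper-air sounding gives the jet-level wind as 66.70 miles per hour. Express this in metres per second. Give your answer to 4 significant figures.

29.82 m/s

1 mph = 0.44704 m/s, so 66.70 × 0.44704 = 29.82 m/s.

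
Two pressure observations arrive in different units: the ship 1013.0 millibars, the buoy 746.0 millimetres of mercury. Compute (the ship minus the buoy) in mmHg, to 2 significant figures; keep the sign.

the ship: 1013.0 mb = 759.81 mmHg.
Difference: 759.81 − 746.00 = 14 mmHg.

14 mmHg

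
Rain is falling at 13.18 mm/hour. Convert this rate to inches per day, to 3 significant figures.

13.18 mm/hour × 0.0393701 in/mm × 24 hour/day = 12.5 in/day.

12.5 in/day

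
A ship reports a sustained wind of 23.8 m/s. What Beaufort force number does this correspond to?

Beaufort force 9

23.8 m/s lies in the Beaufort 9 band (strong gale, 20.8–24.4 m/s).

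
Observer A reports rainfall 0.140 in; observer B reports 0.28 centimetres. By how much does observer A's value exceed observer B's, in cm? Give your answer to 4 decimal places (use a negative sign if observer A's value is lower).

0.0756 cm

observer A: 0.140 in = 0.355600 cm.
Difference: 0.355600 − 0.280000 = 0.0756 cm.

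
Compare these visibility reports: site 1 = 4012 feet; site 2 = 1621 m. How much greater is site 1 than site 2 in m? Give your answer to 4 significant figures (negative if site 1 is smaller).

-398.1 m

site 1: 4012 ft = 1222.858 m.
Difference: 1222.858 − 1621.000 = -398.1 m.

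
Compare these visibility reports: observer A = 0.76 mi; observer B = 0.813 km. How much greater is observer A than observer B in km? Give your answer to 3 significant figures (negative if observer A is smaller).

0.410 km

observer A: 0.76 SM = 1.22310 km.
Difference: 1.22310 − 0.81300 = 0.410 km.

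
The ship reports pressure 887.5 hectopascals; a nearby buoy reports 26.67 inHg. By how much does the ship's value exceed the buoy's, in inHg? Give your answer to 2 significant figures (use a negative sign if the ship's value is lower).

-0.46 inHg

the ship: 887.5 hPa = 26.2079 inHg.
Difference: 26.2079 − 26.6700 = -0.46 inHg.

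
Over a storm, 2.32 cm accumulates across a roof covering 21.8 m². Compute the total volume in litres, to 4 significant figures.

505.8 litres

Depth: 2.32 cm × 10 = 23.2 mm.
1 mm over 1 m² is 1 L, so volume = 23.2 × 21.8 = 505.76 L ≈ 505.8 L.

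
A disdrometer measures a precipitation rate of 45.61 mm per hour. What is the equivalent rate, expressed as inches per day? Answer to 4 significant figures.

43.10 in/day

45.61 mm/hour × 0.0393701 in/mm × 24 hour/day = 43.10 in/day.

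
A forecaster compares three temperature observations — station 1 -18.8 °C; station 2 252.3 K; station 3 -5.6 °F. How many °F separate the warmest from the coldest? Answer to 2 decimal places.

station 2: 252.3 K = -20.850 °C.
station 3: -5.6 °F = -20.889 °C.
Spread: (-18.800) − (-20.889) = 2.089 °C = 3.76 °F.

3.76 °F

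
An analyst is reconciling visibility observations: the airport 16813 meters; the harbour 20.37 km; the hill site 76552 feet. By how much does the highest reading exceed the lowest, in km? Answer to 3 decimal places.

6.520 km

the airport: 16813 m = 16.81300 km.
the hill site: 76552 ft = 23.33305 km.
Spread: 23.33305 − 16.81300 = 6.520 km.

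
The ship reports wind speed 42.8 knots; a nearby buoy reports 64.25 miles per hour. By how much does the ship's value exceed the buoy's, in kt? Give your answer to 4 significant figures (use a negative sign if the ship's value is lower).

the buoy: 64.25 mph = 55.8317 kt.
Difference: 42.8000 − 55.8317 = -13.03 kt.

-13.03 kt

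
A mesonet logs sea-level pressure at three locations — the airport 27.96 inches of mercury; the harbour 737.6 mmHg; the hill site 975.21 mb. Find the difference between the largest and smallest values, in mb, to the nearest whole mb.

the airport: 27.96 inHg = 946.83 mb.
the harbour: 737.6 mmHg = 983.39 mb.
Spread: 983.39 − 946.83 = 37 mb.

37 mb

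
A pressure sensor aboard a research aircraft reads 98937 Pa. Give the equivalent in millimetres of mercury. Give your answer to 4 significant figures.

1 Pa = 0.00750062 mmHg, so 98937 × 0.00750062 = 742.1 mmHg.

742.1 mmHg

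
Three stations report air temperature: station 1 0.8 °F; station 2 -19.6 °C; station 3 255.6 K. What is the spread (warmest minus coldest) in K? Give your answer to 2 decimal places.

2.27 K

station 1: 0.8 °F = -17.333 °C.
station 3: 255.6 K = -17.550 °C.
Spread: (-17.333) − (-19.600) = 2.267 °C.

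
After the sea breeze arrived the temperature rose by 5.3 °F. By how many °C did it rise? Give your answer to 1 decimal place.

2.9 °C

Converting a difference, only the 9/5 scale factor applies: Δ°C = 5.3 × 0.5556 = 2.9 °C.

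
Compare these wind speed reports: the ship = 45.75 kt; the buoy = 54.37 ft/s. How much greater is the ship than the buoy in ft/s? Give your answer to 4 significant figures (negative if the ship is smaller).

the ship: 45.75 kt = 77.2173 ft/s.
Difference: 77.2173 − 54.3700 = 22.85 ft/s.

22.85 ft/s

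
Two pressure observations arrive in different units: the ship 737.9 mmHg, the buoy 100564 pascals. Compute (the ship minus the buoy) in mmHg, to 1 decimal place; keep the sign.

-16.4 mmHg

the buoy: 100564 Pa = 754.292 mmHg.
Difference: 737.900 − 754.292 = -16.4 mmHg.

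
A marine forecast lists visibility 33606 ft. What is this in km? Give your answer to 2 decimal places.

1 ft = 0.0003048 km, so 33606 × 0.0003048 = 10.24 km.

10.24 km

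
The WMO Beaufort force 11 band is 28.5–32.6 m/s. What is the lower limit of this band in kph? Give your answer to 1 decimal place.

102.6 km/h

28.5–32.6 m/s × 3.6 = 102.6–117.4 km/h.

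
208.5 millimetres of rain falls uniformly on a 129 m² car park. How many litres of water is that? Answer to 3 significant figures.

1 mm over 1 m² is 1 L, so volume = 208.5 × 129 = 26896.5 L ≈ 26900 L.

26900 litres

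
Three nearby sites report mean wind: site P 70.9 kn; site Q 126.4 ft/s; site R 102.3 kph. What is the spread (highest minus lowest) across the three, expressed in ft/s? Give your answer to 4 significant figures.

33.17 ft/s

site P: 70.9 kt = 119.6657 ft/s.
site R: 102.3 km/h = 93.2305 ft/s.
Spread: 126.4000 − 93.2305 = 33.17 ft/s.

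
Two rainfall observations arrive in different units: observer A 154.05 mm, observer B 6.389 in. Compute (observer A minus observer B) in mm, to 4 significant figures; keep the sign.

-8.231 mm

observer B: 6.389 in = 162.28060 mm.
Difference: 154.05000 − 162.28060 = -8.231 mm.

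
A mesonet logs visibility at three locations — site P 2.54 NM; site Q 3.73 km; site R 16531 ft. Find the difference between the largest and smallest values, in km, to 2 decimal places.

site P: 2.54 nmi = 4.7041 km.
site R: 16531 ft = 5.0386 km.
Spread: 5.0386 − 3.7300 = 1.31 km.

1.31 km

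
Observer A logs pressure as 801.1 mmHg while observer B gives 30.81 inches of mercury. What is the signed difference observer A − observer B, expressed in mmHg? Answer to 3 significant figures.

observer B: 30.81 inHg = 782.574 mmHg.
Difference: 801.100 − 782.574 = 18.5 mmHg.

18.5 mmHg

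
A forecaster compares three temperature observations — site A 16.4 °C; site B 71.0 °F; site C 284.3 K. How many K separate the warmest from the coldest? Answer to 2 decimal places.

10.52 K

site B: 71.0 °F = 21.667 °C.
site C: 284.3 K = 11.150 °C.
Spread: 21.667 − 11.150 = 10.517 °C.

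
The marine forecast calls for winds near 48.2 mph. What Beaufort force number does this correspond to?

48.2 mph = 21.5 m/s, which is Beaufort 9 (strong gale, 20.8–24.4 m/s).

Beaufort force 9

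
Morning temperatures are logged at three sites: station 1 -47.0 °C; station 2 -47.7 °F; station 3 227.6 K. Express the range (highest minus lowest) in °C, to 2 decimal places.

station 2: -47.7 °F = -44.278 °C.
station 3: 227.6 K = -45.550 °C.
Spread: (-44.278) − (-47.000) = 2.722 °C.

2.72 °C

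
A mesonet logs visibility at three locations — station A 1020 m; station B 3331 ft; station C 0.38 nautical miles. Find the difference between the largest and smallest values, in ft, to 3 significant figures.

1040 ft

station A: 1020 m = 3346.46 ft.
station C: 0.38 nmi = 2308.92 ft.
Spread: 3346.46 − 2308.92 = 1040 ft.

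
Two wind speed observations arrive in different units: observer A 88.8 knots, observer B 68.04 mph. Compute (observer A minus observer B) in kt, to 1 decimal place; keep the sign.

29.7 kt

observer B: 68.04 mph = 59.125 kt.
Difference: 88.800 − 59.125 = 29.7 kt.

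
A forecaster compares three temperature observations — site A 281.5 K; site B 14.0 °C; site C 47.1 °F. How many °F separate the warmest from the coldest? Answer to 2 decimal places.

10.17 °F

site A: 281.5 K = 8.350 °C.
site C: 47.1 °F = 8.389 °C.
Spread: 14.000 − 8.350 = 5.650 °C = 10.17 °F.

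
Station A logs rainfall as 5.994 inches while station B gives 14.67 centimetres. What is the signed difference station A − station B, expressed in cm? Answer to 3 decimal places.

station A: 5.994 in = 15.22476 cm.
Difference: 15.22476 − 14.67000 = 0.555 cm.

0.555 cm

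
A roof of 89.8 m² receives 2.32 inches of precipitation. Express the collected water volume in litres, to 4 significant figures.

Depth: 2.32 in × 25.4 = 58.928 mm.
1 mm over 1 m² is 1 L, so volume = 58.928 × 89.8 = 5291.7344 L ≈ 5292 L.

5292 litres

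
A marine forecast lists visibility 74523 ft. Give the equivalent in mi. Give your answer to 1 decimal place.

14.1 SM

1 ft = 0.000189394 SM, so 74523 × 0.000189394 = 14.1 SM.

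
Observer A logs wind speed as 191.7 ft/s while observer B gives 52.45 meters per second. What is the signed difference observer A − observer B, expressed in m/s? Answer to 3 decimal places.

5.980 m/s

observer A: 191.7 ft/s = 58.43016 m/s.
Difference: 58.43016 − 52.45000 = 5.980 m/s.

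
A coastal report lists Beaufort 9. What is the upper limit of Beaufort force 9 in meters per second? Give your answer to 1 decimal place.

Beaufort 9 (strong gale) spans 20.8–24.4 m/s.

24.4 m/s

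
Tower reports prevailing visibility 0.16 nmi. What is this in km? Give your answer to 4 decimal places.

0.2963 km

1 nmi = 1.852 km, so 0.16 × 1.852 = 0.2963 km.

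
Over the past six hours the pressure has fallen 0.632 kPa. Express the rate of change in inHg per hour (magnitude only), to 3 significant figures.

0.0311 inHg per hour

0.632 kPa / 6 h × 0.2953 inHg/kPa = 0.0311 inHg/h.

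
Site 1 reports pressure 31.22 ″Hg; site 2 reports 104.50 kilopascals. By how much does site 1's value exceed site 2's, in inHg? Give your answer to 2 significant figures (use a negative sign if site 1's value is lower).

0.36 inHg

site 2: 104.50 kPa = 30.8588 inHg.
Difference: 31.2200 − 30.8588 = 0.36 inHg.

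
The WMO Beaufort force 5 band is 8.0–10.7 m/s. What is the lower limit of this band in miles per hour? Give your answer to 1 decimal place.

8.0–10.7 m/s × 2.237 = 17.9–23.9 mph.

17.9 mph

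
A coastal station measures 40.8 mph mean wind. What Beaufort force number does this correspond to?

Beaufort force 8

40.8 mph = 18.2 m/s, which is Beaufort 8 (gale, 17.2–20.7 m/s).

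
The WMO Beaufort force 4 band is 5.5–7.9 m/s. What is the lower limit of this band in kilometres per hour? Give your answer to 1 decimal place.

5.5–7.9 m/s × 3.6 = 19.8–28.4 km/h.

19.8 km/h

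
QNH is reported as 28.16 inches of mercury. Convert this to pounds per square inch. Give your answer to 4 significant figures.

1 inHg = 0.491154 psi, so 28.16 × 0.491154 = 13.83 psi.

13.83 psi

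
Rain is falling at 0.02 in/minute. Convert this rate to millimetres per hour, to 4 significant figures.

30.48 mm/hour

0.02 in/minute × 25.4 mm/in × 60 minute/hour = 30.48 mm/hour.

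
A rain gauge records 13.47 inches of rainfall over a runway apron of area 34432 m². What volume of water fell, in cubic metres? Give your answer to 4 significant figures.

11780 cubic metres

Depth: 13.47 in × 25.4 = 342.138 mm.
1 mm over 1 m² is 1 L, so volume = 342.138 × 34432 = 11780496 L = 11780 m³.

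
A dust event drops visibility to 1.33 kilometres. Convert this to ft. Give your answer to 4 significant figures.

1 km = 3280.84 ft, so 1.33 × 3280.84 = 4364 ft.

4364 ft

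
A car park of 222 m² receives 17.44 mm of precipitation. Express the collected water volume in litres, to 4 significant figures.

1 mm over 1 m² is 1 L, so volume = 17.44 × 222 = 3871.68 L ≈ 3872 L.

3872 litres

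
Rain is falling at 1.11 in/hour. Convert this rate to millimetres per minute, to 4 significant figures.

1.11 in/hour × 25.4 mm/in × 0.0166667 hour/minute = 0.4699 mm/minute.

0.4699 mm/minute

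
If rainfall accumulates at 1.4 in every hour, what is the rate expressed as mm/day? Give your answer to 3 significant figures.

1.4 in/hour × 25.4 mm/in × 24 hour/day = 853 mm/day.

853 mm/day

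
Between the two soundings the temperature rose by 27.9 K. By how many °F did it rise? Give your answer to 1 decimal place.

Converting a difference, only the 9/5 scale factor applies: Δ°F = 27.9 × 1.8 = 50.2 °F.

50.2 °F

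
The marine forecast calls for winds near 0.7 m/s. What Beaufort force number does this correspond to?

0.7 m/s lies in the Beaufort 1 band (light air, 0.3–1.5 m/s).

Beaufort force 1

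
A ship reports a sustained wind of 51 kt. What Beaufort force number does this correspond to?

Beaufort force 10

51 kt lies in the Beaufort 10 band (storm, 48–55 kt).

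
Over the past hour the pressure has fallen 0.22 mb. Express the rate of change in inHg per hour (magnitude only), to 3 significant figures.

0.22 mb / 1 h × 0.02953 inHg/mb = 0.00650 inHg/h.

0.00650 inHg per hour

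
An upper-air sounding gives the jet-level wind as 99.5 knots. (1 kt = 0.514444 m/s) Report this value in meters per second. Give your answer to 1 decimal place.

1 kt = 0.514444 m/s, so 99.5 × 0.514444 = 51.2 m/s.

51.2 m/s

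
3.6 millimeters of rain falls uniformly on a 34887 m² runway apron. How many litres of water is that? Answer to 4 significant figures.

125600 litres

1 mm over 1 m² is 1 L, so volume = 3.6 × 34887 = 125593.2 L ≈ 125600 L.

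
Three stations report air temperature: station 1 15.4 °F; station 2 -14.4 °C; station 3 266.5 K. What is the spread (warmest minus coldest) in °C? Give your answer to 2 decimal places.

station 1: 15.4 °F = -9.222 °C.
station 3: 266.5 K = -6.650 °C.
Spread: (-6.650) − (-14.400) = 7.750 °C.

7.75 °C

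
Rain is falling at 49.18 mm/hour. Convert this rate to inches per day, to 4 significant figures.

46.47 in/day

49.18 mm/hour × 0.0393701 in/mm × 24 hour/day = 46.47 in/day.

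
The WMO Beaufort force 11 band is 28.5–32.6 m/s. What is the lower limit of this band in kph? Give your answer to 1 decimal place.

102.6 km/h

28.5–32.6 m/s × 3.6 = 102.6–117.4 km/h.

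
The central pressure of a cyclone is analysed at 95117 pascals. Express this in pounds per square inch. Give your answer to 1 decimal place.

1 Pa = 0.000145038 psi, so 95117 × 0.000145038 = 13.8 psi.

13.8 psi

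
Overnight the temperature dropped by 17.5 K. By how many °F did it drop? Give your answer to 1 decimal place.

Converting a difference, only the 9/5 scale factor applies: Δ°F = 17.5 × 1.8 = 31.5 °F.

31.5 °F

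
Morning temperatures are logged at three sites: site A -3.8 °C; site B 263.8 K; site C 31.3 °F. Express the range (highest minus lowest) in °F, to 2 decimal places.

site B: 263.8 K = -9.350 °C.
site C: 31.3 °F = -0.389 °C.
Spread: (-0.389) − (-9.350) = 8.961 °C = 16.13 °F.

16.13 °F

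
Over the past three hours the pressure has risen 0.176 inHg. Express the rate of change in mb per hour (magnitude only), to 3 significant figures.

0.176 inHg / 3 h × 33.8639 mb/inHg = 1.99 mb/h.

1.99 mb per hour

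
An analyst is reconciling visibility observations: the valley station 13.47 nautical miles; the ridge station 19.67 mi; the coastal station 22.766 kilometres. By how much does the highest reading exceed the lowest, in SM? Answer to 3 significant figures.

5.52 SM

the valley station: 13.47 nmi = 15.5010 SM.
the coastal station: 22.766 km = 14.1461 SM.
Spread: 19.6700 − 14.1461 = 5.52 SM.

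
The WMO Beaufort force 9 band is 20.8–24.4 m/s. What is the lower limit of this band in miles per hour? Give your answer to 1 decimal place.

20.8–24.4 m/s × 2.237 = 46.5–54.6 mph.

46.5 mph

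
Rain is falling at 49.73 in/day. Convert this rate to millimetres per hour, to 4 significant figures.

49.73 in/day × 25.4 mm/in × 0.0416667 day/hour = 52.63 mm/hour.

52.63 mm/hour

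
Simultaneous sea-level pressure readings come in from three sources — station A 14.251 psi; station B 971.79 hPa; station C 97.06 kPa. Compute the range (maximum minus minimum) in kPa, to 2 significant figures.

1.2 kPa

station A: 14.251 psi = 98.257 kPa.
station B: 971.79 hPa = 97.179 kPa.
Spread: 98.257 − 97.060 = 1.2 kPa.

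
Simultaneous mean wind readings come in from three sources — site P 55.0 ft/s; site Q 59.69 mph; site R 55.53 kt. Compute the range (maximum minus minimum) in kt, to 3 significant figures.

22.9 kt

site P: 55.0 ft/s = 32.587 kt.
site Q: 59.69 mph = 51.869 kt.
Spread: 55.530 − 32.587 = 22.9 kt.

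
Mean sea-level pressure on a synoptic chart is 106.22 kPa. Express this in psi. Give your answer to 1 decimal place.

15.4 psi

1 kPa = 0.145038 psi, so 106.22 × 0.145038 = 15.4 psi.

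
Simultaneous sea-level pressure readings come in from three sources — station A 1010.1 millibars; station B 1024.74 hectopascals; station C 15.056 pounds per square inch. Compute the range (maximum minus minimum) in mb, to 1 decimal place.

station B: 1024.74 hPa = 1024.740 mb.
station C: 15.056 psi = 1038.075 mb.
Spread: 1038.075 − 1010.100 = 28.0 mb.

28.0 mb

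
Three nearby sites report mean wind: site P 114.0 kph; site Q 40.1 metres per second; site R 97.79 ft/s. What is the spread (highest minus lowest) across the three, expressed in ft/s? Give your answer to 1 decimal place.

site P: 114.0 km/h = 103.893 ft/s.
site Q: 40.1 m/s = 131.562 ft/s.
Spread: 131.562 − 97.790 = 33.8 ft/s.

33.8 ft/s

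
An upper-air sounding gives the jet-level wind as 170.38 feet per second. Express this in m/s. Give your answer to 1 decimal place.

51.9 m/s

1 ft/s = 0.3048 m/s, so 170.38 × 0.3048 = 51.9 m/s.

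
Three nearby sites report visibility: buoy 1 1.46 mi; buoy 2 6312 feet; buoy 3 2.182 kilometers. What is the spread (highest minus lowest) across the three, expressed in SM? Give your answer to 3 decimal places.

buoy 2: 6312 ft = 1.19545 SM.
buoy 3: 2.182 km = 1.35583 SM.
Spread: 1.46000 − 1.19545 = 0.265 SM.

0.265 SM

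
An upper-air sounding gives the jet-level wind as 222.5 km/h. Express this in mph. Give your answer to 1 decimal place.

138.3 mph

1 km/h = 0.621371 mph, so 222.5 × 0.621371 = 138.3 mph.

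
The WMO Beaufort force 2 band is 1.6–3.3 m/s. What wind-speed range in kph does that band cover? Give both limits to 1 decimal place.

1.6–3.3 m/s × 3.6 = 5.8–11.9 km/h.

5.8 to 11.9 km/h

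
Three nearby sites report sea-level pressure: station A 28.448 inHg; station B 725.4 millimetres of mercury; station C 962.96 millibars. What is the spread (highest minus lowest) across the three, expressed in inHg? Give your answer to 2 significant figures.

station B: 725.4 mmHg = 28.5591 inHg.
station C: 962.96 mb = 28.4362 inHg.
Spread: 28.5591 − 28.4362 = 0.12 inHg.

0.12 inHg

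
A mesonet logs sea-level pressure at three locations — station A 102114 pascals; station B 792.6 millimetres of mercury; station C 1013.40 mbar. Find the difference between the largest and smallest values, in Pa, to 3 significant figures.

4330 Pa

station B: 792.6 mmHg = 105671.32 Pa.
station C: 1013.40 mb = 101340.00 Pa.
Spread: 105671.32 − 101340.00 = 4330 Pa.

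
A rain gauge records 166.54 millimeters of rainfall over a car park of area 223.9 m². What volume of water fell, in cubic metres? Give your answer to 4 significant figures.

37.29 cubic metres

1 mm over 1 m² is 1 L, so volume = 166.54 × 223.9 = 37288.306 L = 37.29 m³.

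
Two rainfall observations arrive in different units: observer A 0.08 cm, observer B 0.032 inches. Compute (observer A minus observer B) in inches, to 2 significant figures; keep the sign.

observer A: 0.08 cm = 0.0314961 in.
Difference: 0.0314961 − 0.0320000 = -0.00050 in.

-0.00050 in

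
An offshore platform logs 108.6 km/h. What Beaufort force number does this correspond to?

108.6 km/h = 30.2 m/s, which is Beaufort 11 (violent storm, 28.5–32.6 m/s).

Beaufort force 11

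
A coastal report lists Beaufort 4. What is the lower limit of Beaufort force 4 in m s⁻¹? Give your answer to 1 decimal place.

5.5 m/s

Beaufort 4 (moderate breeze) spans 5.5–7.9 m/s.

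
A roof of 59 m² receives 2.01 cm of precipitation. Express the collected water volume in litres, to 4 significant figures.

1186 litres

Depth: 2.01 cm × 10 = 20.1 mm.
1 mm over 1 m² is 1 L, so volume = 20.1 × 59 = 1185.9 L ≈ 1186 L.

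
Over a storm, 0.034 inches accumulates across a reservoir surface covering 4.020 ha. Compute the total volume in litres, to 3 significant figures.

Depth: 0.034 in × 25.4 = 0.8636 mm.
Area: 4.020 ha = 40200 m².
1 mm over 1 m² is 1 L, so volume = 0.8636 × 40200 = 34716.72 L ≈ 34700 L.

34700 litres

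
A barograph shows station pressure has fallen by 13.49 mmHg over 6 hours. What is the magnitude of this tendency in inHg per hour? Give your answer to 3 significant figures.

13.49 mmHg / 6 h × 0.0393701 inHg/mmHg = 0.0885 inHg/h.

0.0885 inHg per hour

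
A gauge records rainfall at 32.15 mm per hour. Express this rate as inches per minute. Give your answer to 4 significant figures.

0.02110 in/minute

32.15 mm/hour × 0.0393701 in/mm × 0.0166667 hour/minute = 0.02110 in/minute.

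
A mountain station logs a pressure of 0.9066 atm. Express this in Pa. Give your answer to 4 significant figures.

91860 Pa

1 atm = 101325 Pa, so 0.9066 × 101325 = 91860 Pa.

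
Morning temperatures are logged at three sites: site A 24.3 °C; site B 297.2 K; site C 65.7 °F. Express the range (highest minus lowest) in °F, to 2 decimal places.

10.04 °F

site B: 297.2 K = 24.050 °C.
site C: 65.7 °F = 18.722 °C.
Spread: 24.300 − 18.722 = 5.578 °C = 10.04 °F.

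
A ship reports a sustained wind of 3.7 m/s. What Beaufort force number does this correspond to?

Beaufort force 3

3.7 m/s lies in the Beaufort 3 band (gentle breeze, 3.4–5.4 m/s).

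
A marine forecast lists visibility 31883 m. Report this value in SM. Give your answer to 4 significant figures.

19.81 SM

1 m = 0.000621371 SM, so 31883 × 0.000621371 = 19.81 SM.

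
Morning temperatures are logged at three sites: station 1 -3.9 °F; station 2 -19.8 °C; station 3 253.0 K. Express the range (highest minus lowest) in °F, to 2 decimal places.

station 1: -3.9 °F = -19.944 °C.
station 3: 253.0 K = -20.150 °C.
Spread: (-19.800) − (-20.150) = 0.350 °C = 0.63 °F.

0.63 °F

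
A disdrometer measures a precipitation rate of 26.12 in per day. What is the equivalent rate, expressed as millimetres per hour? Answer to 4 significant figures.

26.12 in/day × 25.4 mm/in × 0.0416667 day/hour = 27.64 mm/hour.

27.64 mm/hour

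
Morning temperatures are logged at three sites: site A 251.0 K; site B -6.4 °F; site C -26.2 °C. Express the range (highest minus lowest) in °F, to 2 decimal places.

site A: 251.0 K = -22.150 °C.
site B: -6.4 °F = -21.333 °C.
Spread: (-21.333) − (-26.200) = 4.867 °C = 8.76 °F.

8.76 °F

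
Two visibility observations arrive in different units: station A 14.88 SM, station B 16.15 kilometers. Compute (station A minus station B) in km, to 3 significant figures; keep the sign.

station A: 14.88 SM = 23.9470 km.
Difference: 23.9470 − 16.1500 = 7.80 km.

7.80 km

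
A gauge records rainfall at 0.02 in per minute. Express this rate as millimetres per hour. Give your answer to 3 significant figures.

30.5 mm/hour

0.02 in/minute × 25.4 mm/in × 60 minute/hour = 30.5 mm/hour.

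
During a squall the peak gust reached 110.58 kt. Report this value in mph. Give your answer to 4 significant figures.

127.3 mph

1 kt = 1.15078 mph, so 110.58 × 1.15078 = 127.3 mph.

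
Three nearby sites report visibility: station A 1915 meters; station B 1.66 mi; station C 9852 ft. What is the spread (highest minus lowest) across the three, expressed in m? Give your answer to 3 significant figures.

1090 m

station B: 1.66 SM = 2671.51 m.
station C: 9852 ft = 3002.89 m.
Spread: 3002.89 − 1915.00 = 1090 m.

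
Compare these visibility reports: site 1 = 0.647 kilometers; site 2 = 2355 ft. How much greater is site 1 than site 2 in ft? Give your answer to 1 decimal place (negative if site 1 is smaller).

-232.3 ft

site 1: 0.647 km = 2122.703 ft.
Difference: 2122.703 − 2355.000 = -232.3 ft.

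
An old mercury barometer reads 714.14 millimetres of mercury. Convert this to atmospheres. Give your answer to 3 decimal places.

0.940 atm

1 mmHg = 0.00131579 atm, so 714.14 × 0.00131579 = 0.940 atm.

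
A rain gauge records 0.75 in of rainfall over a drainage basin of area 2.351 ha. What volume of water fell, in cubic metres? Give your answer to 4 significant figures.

447.9 cubic metres

Depth: 0.75 in × 25.4 = 19.05 mm.
Area: 2.351 ha = 23510 m².
1 mm over 1 m² is 1 L, so volume = 19.05 × 23510 = 447865.5 L = 447.9 m³.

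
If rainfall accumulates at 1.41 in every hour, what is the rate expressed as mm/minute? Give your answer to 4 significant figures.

0.5969 mm/minute

1.41 in/hour × 25.4 mm/in × 0.0166667 hour/minute = 0.5969 mm/minute.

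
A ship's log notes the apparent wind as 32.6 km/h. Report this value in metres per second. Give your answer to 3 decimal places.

1 km/h = 0.277778 m/s, so 32.6 × 0.277778 = 9.056 m/s.

9.056 m/s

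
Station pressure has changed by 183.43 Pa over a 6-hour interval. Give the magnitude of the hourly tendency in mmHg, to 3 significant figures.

0.229 mmHg per hour

183.43 Pa / 6 h × 0.00750062 mmHg/Pa = 0.229 mmHg/h.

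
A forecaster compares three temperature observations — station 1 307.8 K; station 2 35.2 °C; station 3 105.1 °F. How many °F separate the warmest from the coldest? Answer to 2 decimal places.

station 1: 307.8 K = 34.650 °C.
station 3: 105.1 °F = 40.611 °C.
Spread: 40.611 − 34.650 = 5.961 °C = 10.73 °F.

10.73 °F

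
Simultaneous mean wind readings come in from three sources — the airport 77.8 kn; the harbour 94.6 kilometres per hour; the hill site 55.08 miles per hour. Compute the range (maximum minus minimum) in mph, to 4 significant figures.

34.45 mph

the airport: 77.8 kt = 89.5306 mph.
the harbour: 94.6 km/h = 58.7817 mph.
Spread: 89.5306 − 55.0800 = 34.45 mph.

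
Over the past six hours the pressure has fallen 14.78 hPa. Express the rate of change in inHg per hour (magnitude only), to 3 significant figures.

0.0727 inHg per hour

14.78 hPa / 6 h × 0.02953 inHg/hPa = 0.0727 inHg/h.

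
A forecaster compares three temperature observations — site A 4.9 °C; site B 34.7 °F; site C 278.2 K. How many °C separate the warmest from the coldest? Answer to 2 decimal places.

3.55 °C

site B: 34.7 °F = 1.500 °C.
site C: 278.2 K = 5.050 °C.
Spread: 5.050 − 1.500 = 3.550 °C.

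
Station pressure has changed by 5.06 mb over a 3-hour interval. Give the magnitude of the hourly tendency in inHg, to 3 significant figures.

5.06 mb / 3 h × 0.02953 inHg/mb = 0.0498 inHg/h.

0.0498 inHg per hour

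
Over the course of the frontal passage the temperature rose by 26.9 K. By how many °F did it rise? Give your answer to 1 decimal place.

48.4 °F

A change of 1 °C equals a change of 1.8 °F: Δ°F = 26.9 × 1.8 = 48.4 °F.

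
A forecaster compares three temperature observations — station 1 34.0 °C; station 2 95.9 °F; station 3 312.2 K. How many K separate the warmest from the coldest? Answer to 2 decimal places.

5.05 K

station 2: 95.9 °F = 35.500 °C.
station 3: 312.2 K = 39.050 °C.
Spread: 39.050 − 34.000 = 5.050 °C.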